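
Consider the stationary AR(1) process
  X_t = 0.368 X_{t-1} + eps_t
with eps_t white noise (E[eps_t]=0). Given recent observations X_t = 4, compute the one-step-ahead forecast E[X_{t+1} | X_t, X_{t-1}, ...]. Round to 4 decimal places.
E[X_{t+1} \mid \mathcal F_t] = 1.4720

For an AR(p) model X_t = c + sum_i phi_i X_{t-i} + eps_t, the
one-step-ahead conditional mean is
  E[X_{t+1} | X_t, ...] = c + sum_i phi_i X_{t+1-i}.
Substitute known values:
  E[X_{t+1} | ...] = (0.368) * (4)
                   = 1.4720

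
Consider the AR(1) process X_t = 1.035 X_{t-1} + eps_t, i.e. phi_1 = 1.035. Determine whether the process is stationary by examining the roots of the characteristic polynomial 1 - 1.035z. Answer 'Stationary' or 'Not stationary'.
\text{Not stationary}

The AR(p) characteristic polynomial is P(z) = 1 - 1.035z.
Stationarity requires all roots to lie outside the unit circle, i.e. |z| > 1 for every root.
This is linear in z: 1 + (-1.035) z = 0  =>  z = -1/(-1.035) = 0.966184,  |z| = 0.966184.
Moduli of all roots: 0.9662.
All moduli strictly greater than 1? No.
Verdict: Not stationary.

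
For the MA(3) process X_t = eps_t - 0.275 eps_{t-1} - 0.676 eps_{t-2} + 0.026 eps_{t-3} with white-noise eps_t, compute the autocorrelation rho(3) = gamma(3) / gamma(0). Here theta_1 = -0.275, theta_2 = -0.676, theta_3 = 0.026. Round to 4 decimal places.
\rho(3) = 0.0170

For an MA(q) process with theta_0 = 1, the autocovariance is
  gamma(k) = sigma^2 * sum_{i=0..q-k} theta_i * theta_{i+k},
and rho(k) = gamma(k) / gamma(0). Sigma^2 cancels.
  numerator   = (1)*(0.026) = 0.026.
  denominator = (1)^2 + (-0.275)^2 + (-0.676)^2 + (0.026)^2 = 1.533277.
  rho(3) = 0.026 / 1.533277 = 0.0170.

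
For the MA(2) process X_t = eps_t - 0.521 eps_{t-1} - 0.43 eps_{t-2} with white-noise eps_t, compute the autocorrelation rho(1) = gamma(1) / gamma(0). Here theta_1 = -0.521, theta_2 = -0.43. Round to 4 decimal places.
\rho(1) = -0.2039

For an MA(q) process with theta_0 = 1, the autocovariance is
  gamma(k) = sigma^2 * sum_{i=0..q-k} theta_i * theta_{i+k},
and rho(k) = gamma(k) / gamma(0). Sigma^2 cancels.
  numerator   = (1)*(-0.521) + (-0.521)*(-0.43) = -0.29697.
  denominator = (1)^2 + (-0.521)^2 + (-0.43)^2 = 1.456341.
  rho(1) = -0.29697 / 1.456341 = -0.2039.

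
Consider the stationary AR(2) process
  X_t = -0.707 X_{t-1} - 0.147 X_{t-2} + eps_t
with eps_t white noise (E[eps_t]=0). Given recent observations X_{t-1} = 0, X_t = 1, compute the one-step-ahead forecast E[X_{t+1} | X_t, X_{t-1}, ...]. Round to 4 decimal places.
E[X_{t+1} \mid \mathcal F_t] = -0.7070

For an AR(p) model X_t = c + sum_i phi_i X_{t-i} + eps_t, the
one-step-ahead conditional mean is
  E[X_{t+1} | X_t, ...] = c + sum_i phi_i X_{t+1-i}.
Substitute known values:
  E[X_{t+1} | ...] = (-0.707) * (1) + (-0.147) * (0)
                   = -0.7070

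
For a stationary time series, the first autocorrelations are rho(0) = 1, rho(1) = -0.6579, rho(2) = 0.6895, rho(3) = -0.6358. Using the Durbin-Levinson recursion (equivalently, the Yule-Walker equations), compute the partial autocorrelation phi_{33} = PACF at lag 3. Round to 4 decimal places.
\phi_{33} = -0.1990

The PACF at lag k is phi_{kk}, the last component of the solution
to the Yule-Walker system G_k phi = r_k where
  (G_k)_{ij} = rho(|i - j|), (r_k)_i = rho(i), i,j = 1..k.
Equivalently, Durbin-Levinson gives phi_{kk} iteratively:
  phi_{11} = rho(1)
  phi_{kk} = [rho(k) - sum_{j=1..k-1} phi_{k-1,j} rho(k-j)]
            / [1 - sum_{j=1..k-1} phi_{k-1,j} rho(j)],
  phi_{k,j} = phi_{k-1,j} - phi_{kk} phi_{k-1,k-j},  j = 1..k-1.
Step k = 1:
  phi_11 = rho(1) = -0.6579.
Step k = 2:
  phi_22 = [rho(2) - phi_11 rho(1)] / [1 - phi_11 rho(1)] = [0.6895 - (-0.6579)(-0.6579)] / [1 - (-0.6579)(-0.6579)]
         = 0.25666759 / 0.56716759 = 0.452543.
  Update: phi_21 = phi_11 - phi_22 phi_11 = -0.6579 - (0.452543)(-0.6579) = -0.360172.
Step k = 3:
  phi_33 = [rho(3) - phi_21 rho(2) - phi_22 rho(1)] / [1 - phi_21 rho(1) - phi_22 rho(2)]
    numerator   = -0.6358 - (-0.360172)(0.6895) - (0.452543)(-0.6579) = -0.08973344
    denominator = 1 - (-0.360172)(-0.6579) - (0.452543)(0.6895) = 0.45101453
  phi_33 = -0.08973344 / 0.45101453 = -0.199.
Therefore phi_{33} = -0.1990.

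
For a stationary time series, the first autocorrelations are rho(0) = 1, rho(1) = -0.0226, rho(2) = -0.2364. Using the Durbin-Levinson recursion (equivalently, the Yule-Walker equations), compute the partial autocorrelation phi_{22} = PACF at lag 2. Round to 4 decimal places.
\phi_{22} = -0.2370

The PACF at lag k is phi_{kk}, the last component of the solution
to the Yule-Walker system G_k phi = r_k where
  (G_k)_{ij} = rho(|i - j|), (r_k)_i = rho(i), i,j = 1..k.
Equivalently, Durbin-Levinson gives phi_{kk} iteratively:
  phi_{11} = rho(1)
  phi_{kk} = [rho(k) - sum_{j=1..k-1} phi_{k-1,j} rho(k-j)]
            / [1 - sum_{j=1..k-1} phi_{k-1,j} rho(j)],
  phi_{k,j} = phi_{k-1,j} - phi_{kk} phi_{k-1,k-j},  j = 1..k-1.
Step k = 1:
  phi_11 = rho(1) = -0.0226.
Step k = 2:
  phi_22 = [rho(2) - phi_11 rho(1)] / [1 - phi_11 rho(1)] = [-0.2364 - (-0.0226)(-0.0226)] / [1 - (-0.0226)(-0.0226)]
         = -0.23691076 / 0.99948924 = -0.237.
Therefore phi_{22} = -0.2370.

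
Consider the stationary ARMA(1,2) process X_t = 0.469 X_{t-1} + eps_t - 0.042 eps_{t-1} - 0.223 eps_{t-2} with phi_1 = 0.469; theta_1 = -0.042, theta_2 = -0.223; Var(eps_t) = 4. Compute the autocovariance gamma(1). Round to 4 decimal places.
\gamma(1) = 1.6704

Multiply the model equation by X_{t-k} and take expectations. With theta_0 = psi_0 = 1 and psi_j the MA(infinity) weights, this gives
  gamma(k) - sum_i phi_i gamma(k-i) = c_k,
  c_k = sigma^2 * sum_{j=k..q} theta_j psi_{j-k}   (c_k = 0 for k > q),
using gamma(-m) = gamma(m).
psi-weights needed (psi_j = theta_j + sum_i phi_i psi_{j-i}):
  psi_1 = theta_1 + phi_1 = -0.042 + (0.469) = 0.427
  psi_2 = theta_2 + phi_1 psi_1 = -0.223 + (0.469)(0.427) = -0.022737
Right-hand sides:
  c_0 = sigma^2 (1 + theta_1 psi_1 + theta_2 psi_2) = 4 * (1 + (-0.042)(0.427) + (-0.223)(-0.022737)) = 4 * 0.987136 = 3.948545
  c_1 = sigma^2 (theta_1 + theta_2 psi_1) = 4 * (-0.042 + (-0.223)(0.427)) = -0.548884
  c_2 = sigma^2 theta_2 = 4 * (-0.223) = -0.892
Equations for k = 0 and k = 1 (AR order 1):
  gamma(0) = phi_1 gamma(1) + c_0
  gamma(1) = phi_1 gamma(0) + c_1
Substituting the second into the first: gamma(0) (1 - phi_1^2) = c_0 + phi_1 c_1, so
  gamma(0) = (c_0 + phi_1 c_1) / (1 - phi_1^2) = (3.948545 + (0.469)(-0.548884)) / (1 - (0.469)^2) = 3.691119 / 0.780039 = 4.731967.
  gamma(1) = phi_1 gamma(0) + c_1 = (0.469)(4.731967) + (-0.548884) = 1.670409.
Therefore gamma(1) = 1.6704 (to 4 decimal places).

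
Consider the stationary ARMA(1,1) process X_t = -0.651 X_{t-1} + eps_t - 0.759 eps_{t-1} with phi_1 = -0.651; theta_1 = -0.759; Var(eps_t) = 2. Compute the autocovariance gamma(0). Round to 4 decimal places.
\gamma(0) = 8.9007

Multiply the model equation by X_{t-k} and take expectations. With theta_0 = psi_0 = 1 and psi_j the MA(infinity) weights, this gives
  gamma(k) - sum_i phi_i gamma(k-i) = c_k,
  c_k = sigma^2 * sum_{j=k..q} theta_j psi_{j-k}   (c_k = 0 for k > q),
using gamma(-m) = gamma(m).
psi-weights needed (psi_j = theta_j + sum_i phi_i psi_{j-i}):
  psi_1 = theta_1 + phi_1 = -0.759 + (-0.651) = -1.41
Right-hand sides:
  c_0 = sigma^2 (1 + theta_1 psi_1) = 2 * (1 + (-0.759)(-1.41)) = 2 * 2.07019 = 4.14038
  c_1 = sigma^2 theta_1 = 2 * (-0.759) = -1.518
  c_2 = 0
Equations for k = 0 and k = 1 (AR order 1):
  gamma(0) = phi_1 gamma(1) + c_0
  gamma(1) = phi_1 gamma(0) + c_1
Substituting the second into the first: gamma(0) (1 - phi_1^2) = c_0 + phi_1 c_1, so
  gamma(0) = (c_0 + phi_1 c_1) / (1 - phi_1^2) = (4.14038 + (-0.651)(-1.518)) / (1 - (-0.651)^2) = 5.128598 / 0.576199 = 8.900741.
Therefore gamma(0) = 8.9007 (to 4 decimal places).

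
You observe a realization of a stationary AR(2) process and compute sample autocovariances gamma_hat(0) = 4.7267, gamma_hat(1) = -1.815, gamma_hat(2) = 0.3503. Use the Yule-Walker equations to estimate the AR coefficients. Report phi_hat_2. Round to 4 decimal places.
\hat\phi_{2} = -0.0860

The Yule-Walker equations for an AR(p) process read, in matrix form,
  Gamma_p phi = r_p,   with   (Gamma_p)_{ij} = gamma(|i - j|),
                       (r_p)_i = gamma(i),   i,j = 1..p.
Substitute the sample gammas (Toeplitz matrix and right-hand side of size 2):
  Gamma_p = [[4.7267, -1.815], [-1.815, 4.7267]]
  r_p     = [-1.815, 0.3503]
Written out:
  4.7267 phi_1 - 1.815 phi_2 = -1.815
  -1.815 phi_1 + 4.7267 phi_2 = 0.3503
Solve by Cramer's rule:
  det = gamma(0)^2 - gamma(1)^2 = (4.7267)^2 - (-1.815)^2 = 22.34169289 - 3.294225 = 19.04746789
  phi_hat_1 = [gamma(1) gamma(0) - gamma(1) gamma(2)] / det = [(-1.815)(4.7267) - (-1.815)(0.3503)] / 19.04746789 = -7.943166 / 19.04746789 = -0.417
  phi_hat_2 = [gamma(0) gamma(2) - gamma(1)^2] / det = [(4.7267)(0.3503) - (-1.815)^2] / 19.04746789 = -1.63846199 / 19.04746789 = -0.086
So phi_hat = [-0.4170, -0.0860].
Therefore phi_hat_2 = -0.0860.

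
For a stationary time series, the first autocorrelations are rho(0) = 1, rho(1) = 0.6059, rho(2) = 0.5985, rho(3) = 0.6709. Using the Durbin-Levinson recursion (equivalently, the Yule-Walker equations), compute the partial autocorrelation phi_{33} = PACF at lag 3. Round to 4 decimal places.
\phi_{33} = 0.4000

The PACF at lag k is phi_{kk}, the last component of the solution
to the Yule-Walker system G_k phi = r_k where
  (G_k)_{ij} = rho(|i - j|), (r_k)_i = rho(i), i,j = 1..k.
Equivalently, Durbin-Levinson gives phi_{kk} iteratively:
  phi_{11} = rho(1)
  phi_{kk} = [rho(k) - sum_{j=1..k-1} phi_{k-1,j} rho(k-j)]
            / [1 - sum_{j=1..k-1} phi_{k-1,j} rho(j)],
  phi_{k,j} = phi_{k-1,j} - phi_{kk} phi_{k-1,k-j},  j = 1..k-1.
Step k = 1:
  phi_11 = rho(1) = 0.6059.
Step k = 2:
  phi_22 = [rho(2) - phi_11 rho(1)] / [1 - phi_11 rho(1)] = [0.5985 - (0.6059)(0.6059)] / [1 - (0.6059)(0.6059)]
         = 0.23138519 / 0.63288519 = 0.365604.
  Update: phi_21 = phi_11 - phi_22 phi_11 = 0.6059 - (0.365604)(0.6059) = 0.384381.
Step k = 3:
  phi_33 = [rho(3) - phi_21 rho(2) - phi_22 rho(1)] / [1 - phi_21 rho(1) - phi_22 rho(2)]
    numerator   = 0.6709 - (0.384381)(0.5985) - (0.365604)(0.6059) = 0.21932885
    denominator = 1 - (0.384381)(0.6059) - (0.365604)(0.5985) = 0.5482899
  phi_33 = 0.21932885 / 0.5482899 = 0.4.
Therefore phi_{33} = 0.4000.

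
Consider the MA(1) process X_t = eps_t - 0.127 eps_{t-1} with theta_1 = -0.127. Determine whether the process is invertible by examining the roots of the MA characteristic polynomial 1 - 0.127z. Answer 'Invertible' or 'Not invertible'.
\text{Invertible}

The MA(q) characteristic polynomial is P(z) = 1 - 0.127z.
Invertibility requires all roots to lie outside the unit circle, i.e. |z| > 1 for every root.
This is linear in z: 1 + (-0.127) z = 0  =>  z = -1/(-0.127) = 7.874016,  |z| = 7.874016.
Moduli of all roots: 7.8740.
All moduli strictly greater than 1? Yes.
Verdict: Invertible.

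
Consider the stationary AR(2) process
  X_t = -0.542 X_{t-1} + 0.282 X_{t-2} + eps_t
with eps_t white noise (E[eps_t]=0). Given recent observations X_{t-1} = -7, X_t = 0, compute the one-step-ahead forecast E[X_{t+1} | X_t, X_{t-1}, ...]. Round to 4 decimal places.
E[X_{t+1} \mid \mathcal F_t] = -1.9740

For an AR(p) model X_t = c + sum_i phi_i X_{t-i} + eps_t, the
one-step-ahead conditional mean is
  E[X_{t+1} | X_t, ...] = c + sum_i phi_i X_{t+1-i}.
Substitute known values:
  E[X_{t+1} | ...] = (-0.542) * (0) + (0.282) * (-7)
                   = -1.9740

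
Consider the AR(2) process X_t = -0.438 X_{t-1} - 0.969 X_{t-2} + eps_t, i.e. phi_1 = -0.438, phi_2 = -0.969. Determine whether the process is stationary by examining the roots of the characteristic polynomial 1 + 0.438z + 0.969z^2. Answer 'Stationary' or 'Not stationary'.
\text{Stationary}

The AR(p) characteristic polynomial is P(z) = 1 + 0.438z + 0.969z^2.
Stationarity requires all roots to lie outside the unit circle, i.e. |z| > 1 for every root.
Set 1 + (0.438) z + (0.969) z^2 = 0, i.e. a z^2 + b z + c = 0 with a = 0.969, b = 0.438, c = 1.
Discriminant D = b^2 - 4ac = (0.438)^2 - 4*(0.969)*1 = 0.191844 - (3.876) = -3.684156.
D < 0, so the roots are the complex-conjugate pair z = (-b +/- i sqrt(-D)) / (2a) = -0.226 +/- 0.9904i.
For a conjugate pair |z|^2 = z * conj(z) = (product of roots) = c/a = 1/(0.969) = 1.031992, so |z| = sqrt(1.031992) = 1.0159 for both roots.
Moduli of all roots: 1.0159, 1.0159.
All moduli strictly greater than 1? Yes.
Verdict: Stationary.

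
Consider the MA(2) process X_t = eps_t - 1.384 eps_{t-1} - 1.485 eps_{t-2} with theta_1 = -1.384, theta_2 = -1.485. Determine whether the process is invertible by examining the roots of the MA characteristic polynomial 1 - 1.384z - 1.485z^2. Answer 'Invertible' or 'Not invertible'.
\text{Not invertible}

The MA(q) characteristic polynomial is P(z) = 1 - 1.384z - 1.485z^2.
Invertibility requires all roots to lie outside the unit circle, i.e. |z| > 1 for every root.
Set 1 + (-1.384) z + (-1.485) z^2 = 0, i.e. a z^2 + b z + c = 0 with a = -1.485, b = -1.384, c = 1.
Discriminant D = b^2 - 4ac = (-1.384)^2 - 4*(-1.485)*1 = 1.915456 - (-5.94) = 7.855456.
D >= 0, so the roots are real: z = (-b +/- sqrt(D)) / (2a) = (1.384 +/- 2.802759) / (-2.97).
  z_1 = (1.384 + 2.802759) / (-2.97) = -1.4097,   |z_1| = 1.4097.
  z_2 = (1.384 - 2.802759) / (-2.97) = 0.4777,   |z_2| = 0.4777.
Moduli of all roots: 1.4097, 0.4777.
All moduli strictly greater than 1? No.
Verdict: Not invertible.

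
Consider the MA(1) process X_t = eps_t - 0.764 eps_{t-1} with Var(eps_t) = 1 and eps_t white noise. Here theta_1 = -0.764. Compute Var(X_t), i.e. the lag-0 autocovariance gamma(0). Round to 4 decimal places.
\gamma(0) = 1.5837

For an MA(q) process X_t = eps_t + sum_i theta_i eps_{t-i} with
Var(eps_t) = sigma^2, the variance is
  gamma(0) = sigma^2 * (1 + sum_i theta_i^2).
  sum_i theta_i^2 = (-0.764)^2 = 0.583696.
  gamma(0) = 1 * (1 + 0.583696) = 1 * 1.583696 = 1.583696, which rounds to 1.5837.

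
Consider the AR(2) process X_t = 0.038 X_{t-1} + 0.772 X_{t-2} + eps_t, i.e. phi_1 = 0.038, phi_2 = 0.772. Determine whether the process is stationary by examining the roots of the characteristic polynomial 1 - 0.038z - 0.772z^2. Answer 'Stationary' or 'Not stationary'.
\text{Stationary}

The AR(p) characteristic polynomial is P(z) = 1 - 0.038z - 0.772z^2.
Stationarity requires all roots to lie outside the unit circle, i.e. |z| > 1 for every root.
Set 1 + (-0.038) z + (-0.772) z^2 = 0, i.e. a z^2 + b z + c = 0 with a = -0.772, b = -0.038, c = 1.
Discriminant D = b^2 - 4ac = (-0.038)^2 - 4*(-0.772)*1 = 0.001444 - (-3.088) = 3.089444.
D >= 0, so the roots are real: z = (-b +/- sqrt(D)) / (2a) = (0.038 +/- 1.757681) / (-1.544).
  z_1 = (0.038 + 1.757681) / (-1.544) = -1.163,   |z_1| = 1.163.
  z_2 = (0.038 - 1.757681) / (-1.544) = 1.1138,   |z_2| = 1.1138.
Moduli of all roots: 1.1630, 1.1138.
All moduli strictly greater than 1? Yes.
Verdict: Stationary.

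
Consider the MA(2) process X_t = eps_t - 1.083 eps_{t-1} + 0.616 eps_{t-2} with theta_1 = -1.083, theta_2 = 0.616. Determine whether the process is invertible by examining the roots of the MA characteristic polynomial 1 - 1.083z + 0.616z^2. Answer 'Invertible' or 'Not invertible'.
\text{Invertible}

The MA(q) characteristic polynomial is P(z) = 1 - 1.083z + 0.616z^2.
Invertibility requires all roots to lie outside the unit circle, i.e. |z| > 1 for every root.
Set 1 + (-1.083) z + (0.616) z^2 = 0, i.e. a z^2 + b z + c = 0 with a = 0.616, b = -1.083, c = 1.
Discriminant D = b^2 - 4ac = (-1.083)^2 - 4*(0.616)*1 = 1.172889 - (2.464) = -1.291111.
D < 0, so the roots are the complex-conjugate pair z = (-b +/- i sqrt(-D)) / (2a) = 0.8791 +/- 0.9223i.
For a conjugate pair |z|^2 = z * conj(z) = (product of roots) = c/a = 1/(0.616) = 1.623377, so |z| = sqrt(1.623377) = 1.2741 for both roots.
Moduli of all roots: 1.2741, 1.2741.
All moduli strictly greater than 1? Yes.
Verdict: Invertible.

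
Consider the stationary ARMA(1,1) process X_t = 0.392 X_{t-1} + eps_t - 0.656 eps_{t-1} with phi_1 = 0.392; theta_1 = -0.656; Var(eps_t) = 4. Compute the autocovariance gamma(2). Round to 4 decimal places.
\gamma(2) = -0.3633

Multiply the model equation by X_{t-k} and take expectations. With theta_0 = psi_0 = 1 and psi_j the MA(infinity) weights, this gives
  gamma(k) - sum_i phi_i gamma(k-i) = c_k,
  c_k = sigma^2 * sum_{j=k..q} theta_j psi_{j-k}   (c_k = 0 for k > q),
using gamma(-m) = gamma(m).
psi-weights needed (psi_j = theta_j + sum_i phi_i psi_{j-i}):
  psi_1 = theta_1 + phi_1 = -0.656 + (0.392) = -0.264
Right-hand sides:
  c_0 = sigma^2 (1 + theta_1 psi_1) = 4 * (1 + (-0.656)(-0.264)) = 4 * 1.173184 = 4.692736
  c_1 = sigma^2 theta_1 = 4 * (-0.656) = -2.624
  c_2 = 0
Equations for k = 0 and k = 1 (AR order 1):
  gamma(0) = phi_1 gamma(1) + c_0
  gamma(1) = phi_1 gamma(0) + c_1
Substituting the second into the first: gamma(0) (1 - phi_1^2) = c_0 + phi_1 c_1, so
  gamma(0) = (c_0 + phi_1 c_1) / (1 - phi_1^2) = (4.692736 + (0.392)(-2.624)) / (1 - (0.392)^2) = 3.664128 / 0.846336 = 4.329401.
  gamma(1) = phi_1 gamma(0) + c_1 = (0.392)(4.329401) + (-2.624) = -0.926875.
For k = 2 (> q): gamma(2) = phi_1 gamma(1) = (0.392)(-0.926875) = -0.363335.
Therefore gamma(2) = -0.3633 (to 4 decimal places).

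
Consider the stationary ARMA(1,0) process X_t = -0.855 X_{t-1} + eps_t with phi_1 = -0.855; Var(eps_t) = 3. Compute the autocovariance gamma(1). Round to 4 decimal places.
\gamma(1) = -9.5362

Multiply the model equation by X_{t-k} and take expectations. With theta_0 = psi_0 = 1 and psi_j the MA(infinity) weights, this gives
  gamma(k) - sum_i phi_i gamma(k-i) = c_k,
  c_k = sigma^2 * sum_{j=k..q} theta_j psi_{j-k}   (c_k = 0 for k > q),
using gamma(-m) = gamma(m).
Pure AR (q = 0): c_0 = sigma^2 = 3, c_k = 0 for k >= 1.
Equations for k = 0 and k = 1 (AR order 1):
  gamma(0) = phi_1 gamma(1) + c_0
  gamma(1) = phi_1 gamma(0) + c_1
Substituting the second into the first: gamma(0) (1 - phi_1^2) = c_0 + phi_1 c_1, so
  gamma(0) = c_0 / (1 - phi_1^2) = 3 / (1 - (-0.855)^2) = 3 / 0.268975 = 11.153453.
  gamma(1) = phi_1 gamma(0) = (-0.855)(11.153453) = -9.536202.
Therefore gamma(1) = -9.5362 (to 4 decimal places).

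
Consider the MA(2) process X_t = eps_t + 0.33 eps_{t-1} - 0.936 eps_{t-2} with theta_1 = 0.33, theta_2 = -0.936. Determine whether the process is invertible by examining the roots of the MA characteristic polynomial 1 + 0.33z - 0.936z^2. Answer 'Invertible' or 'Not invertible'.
\text{Not invertible}

The MA(q) characteristic polynomial is P(z) = 1 + 0.33z - 0.936z^2.
Invertibility requires all roots to lie outside the unit circle, i.e. |z| > 1 for every root.
Set 1 + (0.33) z + (-0.936) z^2 = 0, i.e. a z^2 + b z + c = 0 with a = -0.936, b = 0.33, c = 1.
Discriminant D = b^2 - 4ac = (0.33)^2 - 4*(-0.936)*1 = 0.1089 - (-3.744) = 3.8529.
D >= 0, so the roots are real: z = (-b +/- sqrt(D)) / (2a) = (-0.33 +/- 1.962881) / (-1.872).
  z_1 = (-0.33 + 1.962881) / (-1.872) = -0.8723,   |z_1| = 0.8723.
  z_2 = (-0.33 - 1.962881) / (-1.872) = 1.2248,   |z_2| = 1.2248.
Moduli of all roots: 0.8723, 1.2248.
All moduli strictly greater than 1? No.
Verdict: Not invertible.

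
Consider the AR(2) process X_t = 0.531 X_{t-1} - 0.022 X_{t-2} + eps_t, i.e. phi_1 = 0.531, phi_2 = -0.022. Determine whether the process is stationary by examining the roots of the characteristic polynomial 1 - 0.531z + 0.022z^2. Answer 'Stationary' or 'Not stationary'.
\text{Stationary}

The AR(p) characteristic polynomial is P(z) = 1 - 0.531z + 0.022z^2.
Stationarity requires all roots to lie outside the unit circle, i.e. |z| > 1 for every root.
Set 1 + (-0.531) z + (0.022) z^2 = 0, i.e. a z^2 + b z + c = 0 with a = 0.022, b = -0.531, c = 1.
Discriminant D = b^2 - 4ac = (-0.531)^2 - 4*(0.022)*1 = 0.281961 - (0.088) = 0.193961.
D >= 0, so the roots are real: z = (-b +/- sqrt(D)) / (2a) = (0.531 +/- 0.44041) / (0.044).
  z_1 = (0.531 + 0.44041) / (0.044) = 22.0775,   |z_1| = 22.0775.
  z_2 = (0.531 - 0.44041) / (0.044) = 2.0589,   |z_2| = 2.0589.
Moduli of all roots: 22.0775, 2.0589.
All moduli strictly greater than 1? Yes.
Verdict: Stationary.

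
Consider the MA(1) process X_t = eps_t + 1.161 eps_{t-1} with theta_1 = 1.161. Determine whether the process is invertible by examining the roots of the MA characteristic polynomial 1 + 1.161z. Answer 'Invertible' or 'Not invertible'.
\text{Not invertible}

The MA(q) characteristic polynomial is P(z) = 1 + 1.161z.
Invertibility requires all roots to lie outside the unit circle, i.e. |z| > 1 for every root.
This is linear in z: 1 + (1.161) z = 0  =>  z = -1/(1.161) = -0.861326,  |z| = 0.861326.
Moduli of all roots: 0.8613.
All moduli strictly greater than 1? No.
Verdict: Not invertible.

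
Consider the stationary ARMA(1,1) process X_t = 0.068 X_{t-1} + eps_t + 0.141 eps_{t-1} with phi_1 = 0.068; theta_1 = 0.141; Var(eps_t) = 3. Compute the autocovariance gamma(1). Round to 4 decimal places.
\gamma(1) = 0.6360

Multiply the model equation by X_{t-k} and take expectations. With theta_0 = psi_0 = 1 and psi_j the MA(infinity) weights, this gives
  gamma(k) - sum_i phi_i gamma(k-i) = c_k,
  c_k = sigma^2 * sum_{j=k..q} theta_j psi_{j-k}   (c_k = 0 for k > q),
using gamma(-m) = gamma(m).
psi-weights needed (psi_j = theta_j + sum_i phi_i psi_{j-i}):
  psi_1 = theta_1 + phi_1 = 0.141 + (0.068) = 0.209
Right-hand sides:
  c_0 = sigma^2 (1 + theta_1 psi_1) = 3 * (1 + (0.141)(0.209)) = 3 * 1.029469 = 3.088407
  c_1 = sigma^2 theta_1 = 3 * (0.141) = 0.423
  c_2 = 0
Equations for k = 0 and k = 1 (AR order 1):
  gamma(0) = phi_1 gamma(1) + c_0
  gamma(1) = phi_1 gamma(0) + c_1
Substituting the second into the first: gamma(0) (1 - phi_1^2) = c_0 + phi_1 c_1, so
  gamma(0) = (c_0 + phi_1 c_1) / (1 - phi_1^2) = (3.088407 + (0.068)(0.423)) / (1 - (0.068)^2) = 3.117171 / 0.995376 = 3.131652.
  gamma(1) = phi_1 gamma(0) + c_1 = (0.068)(3.131652) + (0.423) = 0.635952.
Therefore gamma(1) = 0.6360 (to 4 decimal places).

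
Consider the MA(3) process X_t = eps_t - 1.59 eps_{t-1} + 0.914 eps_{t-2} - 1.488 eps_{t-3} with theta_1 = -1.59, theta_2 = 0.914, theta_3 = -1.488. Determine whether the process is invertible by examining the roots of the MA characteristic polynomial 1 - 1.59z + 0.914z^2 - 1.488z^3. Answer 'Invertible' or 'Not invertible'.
\text{Not invertible}

The MA(q) characteristic polynomial is P(z) = 1 - 1.59z + 0.914z^2 - 1.488z^3.
Invertibility requires all roots to lie outside the unit circle, i.e. |z| > 1 for every root.
Degree 3: look for a simple real root z0 first, then factor out (1 - z/z0) and solve the remaining quadratic.
Testing z0 = 0.625: P(0.625) = 1 + (-1.59)(0.625) + (0.914)(0.625)^2 + (-1.488)(0.625)^3
  = 1 + (-0.99375) + (0.357031) + (-0.363281) = 0.  So z_0 = 0.625 is a root, |z_0| = 0.625.
Divide out the factor (1 - 1.6 z) = (1 - z/z0) (since 1/z0 = 1.6):
  P(z) = (1 - 1.6 z)(1 + (0.01) z + (0.93) z^2)
  [check: z-coef 0.01 - (1.6) = -1.59; z^2-coef 0.93 - (1.6)(0.01) = 0.914; z^3-coef -(1.6)(0.93) = -1.488.]
Remaining roots from the quadratic factor 1 + (0.01) z + (0.93) z^2:
  Set 1 + (0.01) z + (0.93) z^2 = 0, i.e. a z^2 + b z + c = 0 with a = 0.93, b = 0.01, c = 1.
  Discriminant D = b^2 - 4ac = (0.01)^2 - 4*(0.93)*1 = 0.0001 - (3.72) = -3.7199.
  D < 0, so the roots are the complex-conjugate pair z = (-b +/- i sqrt(-D)) / (2a) = -0.0054 +/- 1.0369i.
  For a conjugate pair |z|^2 = z * conj(z) = (product of roots) = c/a = 1/(0.93) = 1.075269, so |z| = sqrt(1.075269) = 1.037 for both roots.
Moduli of all roots: 0.6250, 1.0370, 1.0370.
All moduli strictly greater than 1? No.
Verdict: Not invertible.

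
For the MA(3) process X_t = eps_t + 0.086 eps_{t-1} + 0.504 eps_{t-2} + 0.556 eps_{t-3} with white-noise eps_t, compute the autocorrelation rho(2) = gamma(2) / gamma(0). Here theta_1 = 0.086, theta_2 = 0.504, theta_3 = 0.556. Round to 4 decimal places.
\rho(2) = 0.3514

For an MA(q) process with theta_0 = 1, the autocovariance is
  gamma(k) = sigma^2 * sum_{i=0..q-k} theta_i * theta_{i+k},
and rho(k) = gamma(k) / gamma(0). Sigma^2 cancels.
  numerator   = (1)*(0.504) + (0.086)*(0.556) = 0.551816.
  denominator = (1)^2 + (0.086)^2 + (0.504)^2 + (0.556)^2 = 1.570548.
  rho(2) = 0.551816 / 1.570548 = 0.3514.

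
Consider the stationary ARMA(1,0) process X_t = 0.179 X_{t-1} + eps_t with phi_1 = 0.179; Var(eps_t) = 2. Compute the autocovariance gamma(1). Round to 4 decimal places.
\gamma(1) = 0.3699

Multiply the model equation by X_{t-k} and take expectations. With theta_0 = psi_0 = 1 and psi_j the MA(infinity) weights, this gives
  gamma(k) - sum_i phi_i gamma(k-i) = c_k,
  c_k = sigma^2 * sum_{j=k..q} theta_j psi_{j-k}   (c_k = 0 for k > q),
using gamma(-m) = gamma(m).
Pure AR (q = 0): c_0 = sigma^2 = 2, c_k = 0 for k >= 1.
Equations for k = 0 and k = 1 (AR order 1):
  gamma(0) = phi_1 gamma(1) + c_0
  gamma(1) = phi_1 gamma(0) + c_1
Substituting the second into the first: gamma(0) (1 - phi_1^2) = c_0 + phi_1 c_1, so
  gamma(0) = c_0 / (1 - phi_1^2) = 2 / (1 - (0.179)^2) = 2 / 0.967959 = 2.066203.
  gamma(1) = phi_1 gamma(0) = (0.179)(2.066203) = 0.36985.
Therefore gamma(1) = 0.3699 (to 4 decimal places).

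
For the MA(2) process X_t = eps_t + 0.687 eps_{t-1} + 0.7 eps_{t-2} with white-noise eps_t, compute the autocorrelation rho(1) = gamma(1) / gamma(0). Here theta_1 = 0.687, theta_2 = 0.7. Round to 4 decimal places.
\rho(1) = 0.5953

For an MA(q) process with theta_0 = 1, the autocovariance is
  gamma(k) = sigma^2 * sum_{i=0..q-k} theta_i * theta_{i+k},
and rho(k) = gamma(k) / gamma(0). Sigma^2 cancels.
  numerator   = (1)*(0.687) + (0.687)*(0.7) = 1.1679.
  denominator = (1)^2 + (0.687)^2 + (0.7)^2 = 1.961969.
  rho(1) = 1.1679 / 1.961969 = 0.5953.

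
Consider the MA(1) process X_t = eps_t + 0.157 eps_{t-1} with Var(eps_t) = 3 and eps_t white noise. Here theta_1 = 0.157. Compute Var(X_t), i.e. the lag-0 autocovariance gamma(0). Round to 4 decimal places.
\gamma(0) = 3.0739

For an MA(q) process X_t = eps_t + sum_i theta_i eps_{t-i} with
Var(eps_t) = sigma^2, the variance is
  gamma(0) = sigma^2 * (1 + sum_i theta_i^2).
  sum_i theta_i^2 = (0.157)^2 = 0.024649.
  gamma(0) = 3 * (1 + 0.024649) = 3 * 1.024649 = 3.073947, which rounds to 3.0739.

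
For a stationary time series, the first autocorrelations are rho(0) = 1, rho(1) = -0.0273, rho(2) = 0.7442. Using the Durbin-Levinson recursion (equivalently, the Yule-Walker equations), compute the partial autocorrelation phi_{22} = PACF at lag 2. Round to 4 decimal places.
\phi_{22} = 0.7440

The PACF at lag k is phi_{kk}, the last component of the solution
to the Yule-Walker system G_k phi = r_k where
  (G_k)_{ij} = rho(|i - j|), (r_k)_i = rho(i), i,j = 1..k.
Equivalently, Durbin-Levinson gives phi_{kk} iteratively:
  phi_{11} = rho(1)
  phi_{kk} = [rho(k) - sum_{j=1..k-1} phi_{k-1,j} rho(k-j)]
            / [1 - sum_{j=1..k-1} phi_{k-1,j} rho(j)],
  phi_{k,j} = phi_{k-1,j} - phi_{kk} phi_{k-1,k-j},  j = 1..k-1.
Step k = 1:
  phi_11 = rho(1) = -0.0273.
Step k = 2:
  phi_22 = [rho(2) - phi_11 rho(1)] / [1 - phi_11 rho(1)] = [0.7442 - (-0.0273)(-0.0273)] / [1 - (-0.0273)(-0.0273)]
         = 0.74345471 / 0.99925471 = 0.744.
Therefore phi_{22} = 0.7440.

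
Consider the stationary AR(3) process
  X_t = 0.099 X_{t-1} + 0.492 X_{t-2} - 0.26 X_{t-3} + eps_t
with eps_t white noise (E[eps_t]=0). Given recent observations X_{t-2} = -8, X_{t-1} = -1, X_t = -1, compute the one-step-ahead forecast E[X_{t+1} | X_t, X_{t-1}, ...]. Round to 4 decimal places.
E[X_{t+1} \mid \mathcal F_t] = 1.4890

For an AR(p) model X_t = c + sum_i phi_i X_{t-i} + eps_t, the
one-step-ahead conditional mean is
  E[X_{t+1} | X_t, ...] = c + sum_i phi_i X_{t+1-i}.
Substitute known values:
  E[X_{t+1} | ...] = (0.099) * (-1) + (0.492) * (-1) + (-0.26) * (-8)
                   = 1.4890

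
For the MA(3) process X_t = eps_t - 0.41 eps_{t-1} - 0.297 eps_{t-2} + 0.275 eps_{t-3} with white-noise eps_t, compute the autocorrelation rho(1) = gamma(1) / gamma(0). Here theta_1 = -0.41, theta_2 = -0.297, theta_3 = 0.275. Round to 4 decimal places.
\rho(1) = -0.2777

For an MA(q) process with theta_0 = 1, the autocovariance is
  gamma(k) = sigma^2 * sum_{i=0..q-k} theta_i * theta_{i+k},
and rho(k) = gamma(k) / gamma(0). Sigma^2 cancels.
  numerator   = (1)*(-0.41) + (-0.41)*(-0.297) + (-0.297)*(0.275) = -0.369905.
  denominator = (1)^2 + (-0.41)^2 + (-0.297)^2 + (0.275)^2 = 1.331934.
  rho(1) = -0.369905 / 1.331934 = -0.2777.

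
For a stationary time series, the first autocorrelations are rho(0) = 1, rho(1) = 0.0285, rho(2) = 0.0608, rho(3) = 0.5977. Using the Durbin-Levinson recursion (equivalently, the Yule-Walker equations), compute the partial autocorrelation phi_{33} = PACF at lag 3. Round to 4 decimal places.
\phi_{33} = 0.5970

The PACF at lag k is phi_{kk}, the last component of the solution
to the Yule-Walker system G_k phi = r_k where
  (G_k)_{ij} = rho(|i - j|), (r_k)_i = rho(i), i,j = 1..k.
Equivalently, Durbin-Levinson gives phi_{kk} iteratively:
  phi_{11} = rho(1)
  phi_{kk} = [rho(k) - sum_{j=1..k-1} phi_{k-1,j} rho(k-j)]
            / [1 - sum_{j=1..k-1} phi_{k-1,j} rho(j)],
  phi_{k,j} = phi_{k-1,j} - phi_{kk} phi_{k-1,k-j},  j = 1..k-1.
Step k = 1:
  phi_11 = rho(1) = 0.0285.
Step k = 2:
  phi_22 = [rho(2) - phi_11 rho(1)] / [1 - phi_11 rho(1)] = [0.0608 - (0.0285)(0.0285)] / [1 - (0.0285)(0.0285)]
         = 0.05998775 / 0.99918775 = 0.060037.
  Update: phi_21 = phi_11 - phi_22 phi_11 = 0.0285 - (0.060037)(0.0285) = 0.026789.
Step k = 3:
  phi_33 = [rho(3) - phi_21 rho(2) - phi_22 rho(1)] / [1 - phi_21 rho(1) - phi_22 rho(2)]
    numerator   = 0.5977 - (0.026789)(0.0608) - (0.060037)(0.0285) = 0.59436019
    denominator = 1 - (0.026789)(0.0285) - (0.060037)(0.0608) = 0.99558629
  phi_33 = 0.59436019 / 0.99558629 = 0.597.
Therefore phi_{33} = 0.5970.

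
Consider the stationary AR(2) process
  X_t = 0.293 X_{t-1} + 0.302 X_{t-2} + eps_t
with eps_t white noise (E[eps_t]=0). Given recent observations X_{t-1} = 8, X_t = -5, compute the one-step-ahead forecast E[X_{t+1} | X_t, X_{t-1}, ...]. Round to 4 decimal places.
E[X_{t+1} \mid \mathcal F_t] = 0.9510

For an AR(p) model X_t = c + sum_i phi_i X_{t-i} + eps_t, the
one-step-ahead conditional mean is
  E[X_{t+1} | X_t, ...] = c + sum_i phi_i X_{t+1-i}.
Substitute known values:
  E[X_{t+1} | ...] = (0.293) * (-5) + (0.302) * (8)
                   = 0.9510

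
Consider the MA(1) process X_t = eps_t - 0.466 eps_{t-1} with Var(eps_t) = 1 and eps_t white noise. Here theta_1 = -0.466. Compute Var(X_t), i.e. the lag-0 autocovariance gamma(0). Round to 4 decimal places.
\gamma(0) = 1.2172

For an MA(q) process X_t = eps_t + sum_i theta_i eps_{t-i} with
Var(eps_t) = sigma^2, the variance is
  gamma(0) = sigma^2 * (1 + sum_i theta_i^2).
  sum_i theta_i^2 = (-0.466)^2 = 0.217156.
  gamma(0) = 1 * (1 + 0.217156) = 1 * 1.217156 = 1.217156, which rounds to 1.2172.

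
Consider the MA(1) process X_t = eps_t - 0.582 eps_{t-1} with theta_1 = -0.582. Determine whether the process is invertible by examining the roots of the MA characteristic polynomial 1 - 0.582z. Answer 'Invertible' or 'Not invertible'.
\text{Invertible}

The MA(q) characteristic polynomial is P(z) = 1 - 0.582z.
Invertibility requires all roots to lie outside the unit circle, i.e. |z| > 1 for every root.
This is linear in z: 1 + (-0.582) z = 0  =>  z = -1/(-0.582) = 1.718213,  |z| = 1.718213.
Moduli of all roots: 1.7182.
All moduli strictly greater than 1? Yes.
Verdict: Invertible.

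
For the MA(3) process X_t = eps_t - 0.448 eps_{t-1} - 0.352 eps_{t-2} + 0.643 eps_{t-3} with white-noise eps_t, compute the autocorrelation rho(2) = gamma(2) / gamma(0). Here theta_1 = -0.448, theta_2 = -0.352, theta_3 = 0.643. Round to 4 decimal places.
\rho(2) = -0.3683

For an MA(q) process with theta_0 = 1, the autocovariance is
  gamma(k) = sigma^2 * sum_{i=0..q-k} theta_i * theta_{i+k},
and rho(k) = gamma(k) / gamma(0). Sigma^2 cancels.
  numerator   = (1)*(-0.352) + (-0.448)*(0.643) = -0.640064.
  denominator = (1)^2 + (-0.448)^2 + (-0.352)^2 + (0.643)^2 = 1.738057.
  rho(2) = -0.640064 / 1.738057 = -0.3683.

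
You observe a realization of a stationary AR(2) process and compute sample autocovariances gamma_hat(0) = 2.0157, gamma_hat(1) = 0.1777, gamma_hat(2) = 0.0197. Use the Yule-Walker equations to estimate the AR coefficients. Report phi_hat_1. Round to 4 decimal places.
\hat\phi_{1} = 0.0880

The Yule-Walker equations for an AR(p) process read, in matrix form,
  Gamma_p phi = r_p,   with   (Gamma_p)_{ij} = gamma(|i - j|),
                       (r_p)_i = gamma(i),   i,j = 1..p.
Substitute the sample gammas (Toeplitz matrix and right-hand side of size 2):
  Gamma_p = [[2.0157, 0.1777], [0.1777, 2.0157]]
  r_p     = [0.1777, 0.0197]
Written out:
  2.0157 phi_1 + 0.1777 phi_2 = 0.1777
  0.1777 phi_1 + 2.0157 phi_2 = 0.0197
Solve by Cramer's rule:
  det = gamma(0)^2 - gamma(1)^2 = (2.0157)^2 - (0.1777)^2 = 4.06304649 - 0.03157729 = 4.0314692
  phi_hat_1 = [gamma(1) gamma(0) - gamma(1) gamma(2)] / det = [(0.1777)(2.0157) - (0.1777)(0.0197)] / 4.0314692 = 0.3546892 / 4.0314692 = 0.088
  phi_hat_2 = [gamma(0) gamma(2) - gamma(1)^2] / det = [(2.0157)(0.0197) - (0.1777)^2] / 4.0314692 = 0.008132 / 4.0314692 = 0.002
So phi_hat = [0.0880, 0.0020].
Therefore phi_hat_1 = 0.0880.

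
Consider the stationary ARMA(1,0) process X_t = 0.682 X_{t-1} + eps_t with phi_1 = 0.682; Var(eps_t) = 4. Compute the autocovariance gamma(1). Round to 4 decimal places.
\gamma(1) = 5.1002

Multiply the model equation by X_{t-k} and take expectations. With theta_0 = psi_0 = 1 and psi_j the MA(infinity) weights, this gives
  gamma(k) - sum_i phi_i gamma(k-i) = c_k,
  c_k = sigma^2 * sum_{j=k..q} theta_j psi_{j-k}   (c_k = 0 for k > q),
using gamma(-m) = gamma(m).
Pure AR (q = 0): c_0 = sigma^2 = 4, c_k = 0 for k >= 1.
Equations for k = 0 and k = 1 (AR order 1):
  gamma(0) = phi_1 gamma(1) + c_0
  gamma(1) = phi_1 gamma(0) + c_1
Substituting the second into the first: gamma(0) (1 - phi_1^2) = c_0 + phi_1 c_1, so
  gamma(0) = c_0 / (1 - phi_1^2) = 4 / (1 - (0.682)^2) = 4 / 0.534876 = 7.478369.
  gamma(1) = phi_1 gamma(0) = (0.682)(7.478369) = 5.100248.
Therefore gamma(1) = 5.1002 (to 4 decimal places).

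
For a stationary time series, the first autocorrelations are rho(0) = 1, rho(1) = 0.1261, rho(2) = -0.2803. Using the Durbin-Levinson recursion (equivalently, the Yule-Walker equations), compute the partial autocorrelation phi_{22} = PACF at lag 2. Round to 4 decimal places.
\phi_{22} = -0.3010

The PACF at lag k is phi_{kk}, the last component of the solution
to the Yule-Walker system G_k phi = r_k where
  (G_k)_{ij} = rho(|i - j|), (r_k)_i = rho(i), i,j = 1..k.
Equivalently, Durbin-Levinson gives phi_{kk} iteratively:
  phi_{11} = rho(1)
  phi_{kk} = [rho(k) - sum_{j=1..k-1} phi_{k-1,j} rho(k-j)]
            / [1 - sum_{j=1..k-1} phi_{k-1,j} rho(j)],
  phi_{k,j} = phi_{k-1,j} - phi_{kk} phi_{k-1,k-j},  j = 1..k-1.
Step k = 1:
  phi_11 = rho(1) = 0.1261.
Step k = 2:
  phi_22 = [rho(2) - phi_11 rho(1)] / [1 - phi_11 rho(1)] = [-0.2803 - (0.1261)(0.1261)] / [1 - (0.1261)(0.1261)]
         = -0.29620121 / 0.98409879 = -0.301.
Therefore phi_{22} = -0.3010.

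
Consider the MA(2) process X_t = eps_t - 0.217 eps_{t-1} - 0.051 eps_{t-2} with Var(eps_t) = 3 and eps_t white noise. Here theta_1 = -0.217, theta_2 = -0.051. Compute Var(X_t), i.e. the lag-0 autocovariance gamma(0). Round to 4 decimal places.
\gamma(0) = 3.1491

For an MA(q) process X_t = eps_t + sum_i theta_i eps_{t-i} with
Var(eps_t) = sigma^2, the variance is
  gamma(0) = sigma^2 * (1 + sum_i theta_i^2).
  sum_i theta_i^2 = (-0.217)^2 + (-0.051)^2 = 0.047089 + 0.002601 = 0.04969.
  gamma(0) = 3 * (1 + 0.04969) = 3 * 1.04969 = 3.14907, which rounds to 3.1491.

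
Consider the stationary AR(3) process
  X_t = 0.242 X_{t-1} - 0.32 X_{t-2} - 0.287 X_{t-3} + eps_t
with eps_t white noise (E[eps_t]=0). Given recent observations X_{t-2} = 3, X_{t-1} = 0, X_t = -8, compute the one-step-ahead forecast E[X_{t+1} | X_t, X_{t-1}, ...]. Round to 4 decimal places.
E[X_{t+1} \mid \mathcal F_t] = -2.7970

For an AR(p) model X_t = c + sum_i phi_i X_{t-i} + eps_t, the
one-step-ahead conditional mean is
  E[X_{t+1} | X_t, ...] = c + sum_i phi_i X_{t+1-i}.
Substitute known values:
  E[X_{t+1} | ...] = (0.242) * (-8) + (-0.32) * (0) + (-0.287) * (3)
                   = -2.7970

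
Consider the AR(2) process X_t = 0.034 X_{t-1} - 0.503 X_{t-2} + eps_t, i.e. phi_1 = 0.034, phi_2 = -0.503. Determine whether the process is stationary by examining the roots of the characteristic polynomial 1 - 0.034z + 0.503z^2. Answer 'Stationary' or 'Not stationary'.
\text{Stationary}

The AR(p) characteristic polynomial is P(z) = 1 - 0.034z + 0.503z^2.
Stationarity requires all roots to lie outside the unit circle, i.e. |z| > 1 for every root.
Set 1 + (-0.034) z + (0.503) z^2 = 0, i.e. a z^2 + b z + c = 0 with a = 0.503, b = -0.034, c = 1.
Discriminant D = b^2 - 4ac = (-0.034)^2 - 4*(0.503)*1 = 0.001156 - (2.012) = -2.010844.
D < 0, so the roots are the complex-conjugate pair z = (-b +/- i sqrt(-D)) / (2a) = 0.0338 +/- 1.4096i.
For a conjugate pair |z|^2 = z * conj(z) = (product of roots) = c/a = 1/(0.503) = 1.988072, so |z| = sqrt(1.988072) = 1.41 for both roots.
Moduli of all roots: 1.4100, 1.4100.
All moduli strictly greater than 1? Yes.
Verdict: Stationary.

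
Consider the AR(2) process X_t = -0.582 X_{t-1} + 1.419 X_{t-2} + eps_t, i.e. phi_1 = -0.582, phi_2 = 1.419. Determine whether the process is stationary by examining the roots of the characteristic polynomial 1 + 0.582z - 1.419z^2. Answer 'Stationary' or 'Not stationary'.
\text{Not stationary}

The AR(p) characteristic polynomial is P(z) = 1 + 0.582z - 1.419z^2.
Stationarity requires all roots to lie outside the unit circle, i.e. |z| > 1 for every root.
Set 1 + (0.582) z + (-1.419) z^2 = 0, i.e. a z^2 + b z + c = 0 with a = -1.419, b = 0.582, c = 1.
Discriminant D = b^2 - 4ac = (0.582)^2 - 4*(-1.419)*1 = 0.338724 - (-5.676) = 6.014724.
D >= 0, so the roots are real: z = (-b +/- sqrt(D)) / (2a) = (-0.582 +/- 2.452493) / (-2.838).
  z_1 = (-0.582 + 2.452493) / (-2.838) = -0.6591,   |z_1| = 0.6591.
  z_2 = (-0.582 - 2.452493) / (-2.838) = 1.0692,   |z_2| = 1.0692.
Moduli of all roots: 0.6591, 1.0692.
All moduli strictly greater than 1? No.
Verdict: Not stationary.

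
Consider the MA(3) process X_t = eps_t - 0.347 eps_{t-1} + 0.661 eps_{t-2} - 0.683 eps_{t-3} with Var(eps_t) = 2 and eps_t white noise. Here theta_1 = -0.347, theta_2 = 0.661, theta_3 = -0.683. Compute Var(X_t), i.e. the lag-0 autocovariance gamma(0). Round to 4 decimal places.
\gamma(0) = 4.0476

For an MA(q) process X_t = eps_t + sum_i theta_i eps_{t-i} with
Var(eps_t) = sigma^2, the variance is
  gamma(0) = sigma^2 * (1 + sum_i theta_i^2).
  sum_i theta_i^2 = (-0.347)^2 + (0.661)^2 + (-0.683)^2 = 0.120409 + 0.436921 + 0.466489 = 1.023819.
  gamma(0) = 2 * (1 + 1.023819) = 2 * 2.023819 = 4.047638, which rounds to 4.0476.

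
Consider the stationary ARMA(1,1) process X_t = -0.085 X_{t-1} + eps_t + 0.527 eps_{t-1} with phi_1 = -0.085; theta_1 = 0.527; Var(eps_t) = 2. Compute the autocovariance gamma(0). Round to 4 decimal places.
\gamma(0) = 2.3936

Multiply the model equation by X_{t-k} and take expectations. With theta_0 = psi_0 = 1 and psi_j the MA(infinity) weights, this gives
  gamma(k) - sum_i phi_i gamma(k-i) = c_k,
  c_k = sigma^2 * sum_{j=k..q} theta_j psi_{j-k}   (c_k = 0 for k > q),
using gamma(-m) = gamma(m).
psi-weights needed (psi_j = theta_j + sum_i phi_i psi_{j-i}):
  psi_1 = theta_1 + phi_1 = 0.527 + (-0.085) = 0.442
Right-hand sides:
  c_0 = sigma^2 (1 + theta_1 psi_1) = 2 * (1 + (0.527)(0.442)) = 2 * 1.232934 = 2.465868
  c_1 = sigma^2 theta_1 = 2 * (0.527) = 1.054
  c_2 = 0
Equations for k = 0 and k = 1 (AR order 1):
  gamma(0) = phi_1 gamma(1) + c_0
  gamma(1) = phi_1 gamma(0) + c_1
Substituting the second into the first: gamma(0) (1 - phi_1^2) = c_0 + phi_1 c_1, so
  gamma(0) = (c_0 + phi_1 c_1) / (1 - phi_1^2) = (2.465868 + (-0.085)(1.054)) / (1 - (-0.085)^2) = 2.376278 / 0.992775 = 2.393572.
Therefore gamma(0) = 2.3936 (to 4 decimal places).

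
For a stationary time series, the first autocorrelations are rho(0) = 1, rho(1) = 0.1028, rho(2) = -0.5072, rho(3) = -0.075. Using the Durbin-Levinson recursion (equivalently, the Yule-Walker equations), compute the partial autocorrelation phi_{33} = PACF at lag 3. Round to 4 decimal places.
\phi_{33} = 0.0810

The PACF at lag k is phi_{kk}, the last component of the solution
to the Yule-Walker system G_k phi = r_k where
  (G_k)_{ij} = rho(|i - j|), (r_k)_i = rho(i), i,j = 1..k.
Equivalently, Durbin-Levinson gives phi_{kk} iteratively:
  phi_{11} = rho(1)
  phi_{kk} = [rho(k) - sum_{j=1..k-1} phi_{k-1,j} rho(k-j)]
            / [1 - sum_{j=1..k-1} phi_{k-1,j} rho(j)],
  phi_{k,j} = phi_{k-1,j} - phi_{kk} phi_{k-1,k-j},  j = 1..k-1.
Step k = 1:
  phi_11 = rho(1) = 0.1028.
Step k = 2:
  phi_22 = [rho(2) - phi_11 rho(1)] / [1 - phi_11 rho(1)] = [-0.5072 - (0.1028)(0.1028)] / [1 - (0.1028)(0.1028)]
         = -0.51776784 / 0.98943216 = -0.523298.
  Update: phi_21 = phi_11 - phi_22 phi_11 = 0.1028 - (-0.523298)(0.1028) = 0.156595.
Step k = 3:
  phi_33 = [rho(3) - phi_21 rho(2) - phi_22 rho(1)] / [1 - phi_21 rho(1) - phi_22 rho(2)]
    numerator   = -0.075 - (0.156595)(-0.5072) - (-0.523298)(0.1028) = 0.05822003
    denominator = 1 - (0.156595)(0.1028) - (-0.523298)(-0.5072) = 0.7184853
  phi_33 = 0.05822003 / 0.7184853 = 0.081.
Therefore phi_{33} = 0.0810.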